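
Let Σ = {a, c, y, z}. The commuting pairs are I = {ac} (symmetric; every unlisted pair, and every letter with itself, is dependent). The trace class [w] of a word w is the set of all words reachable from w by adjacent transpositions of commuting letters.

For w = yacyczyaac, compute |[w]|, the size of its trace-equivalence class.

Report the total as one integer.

drop 0:y onto floor
drop 1:a onto {0:y}
drop 2:c onto {0:y}
drop 3:y onto {1:a, 2:c}
drop 4:c onto {3:y}
drop 5:z onto {4:c}
drop 6:y onto {5:z}
drop 7:a onto {6:y}
drop 8:a onto {7:a}
drop 9:c onto {6:y}
ground layer = {0:y}
drop-orders for the pieces not yet dropped (sum over which currently-grounded one goes next):
  1 to go: {8} 1  {9} 1
  2 to go: {7,8} 1  {8,9} 2
  3 to go: {7,8,9} 3
  4 to go: {6,7,8,9} 3
  5 to go: {5,6,7,8,9} 3
  6 to go: {4,5,6,7,8,9} 3
  7 to go: {3,4,5,6,7,8,9} 3
  8 to go: {1,3,4,5,6,7,8,9} 3  {2,3,4,5,6,7,8,9} 3
  if 0:y drops first: 6 orders

6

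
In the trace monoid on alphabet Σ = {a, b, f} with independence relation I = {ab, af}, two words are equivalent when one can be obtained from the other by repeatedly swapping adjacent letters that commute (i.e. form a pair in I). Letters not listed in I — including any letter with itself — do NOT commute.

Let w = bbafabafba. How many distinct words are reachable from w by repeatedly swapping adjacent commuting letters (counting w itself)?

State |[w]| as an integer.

210

piece 0:b — minimal
piece 1:b rests on {0:b}
piece 2:a — minimal
piece 3:f rests on {1:b}
piece 4:a rests on {2:a}
piece 5:b rests on {3:f}
piece 6:a rests on {4:a}
piece 7:f rests on {5:b}
piece 8:b rests on {7:f}
piece 9:a rests on {6:a}
minimal pieces: {0:b, 2:a}
ways to finish when only these pieces remain (= sum over removing one remaining piece with nothing left below it):
  1 left: {8}→1  {9}→1
  2 left: {6,9}→1  {7,8}→1  {8,9}→2
  3 left: {4,6,9}→1  {5,7,8}→1  {6,8,9}→3  {7,8,9}→3
  4 left: {2,4,6,9}→1  {3,5,7,8}→1  {4,6,8,9}→4  {5,7,8,9}→4  {6,7,8,9}→6
  5 left: {1,3,5,7,8}→1  {2,4,6,8,9}→5  {3,5,7,8,9}→5  {4,6,7,8,9}→10  {5,6,7,8,9}→10
  6 left: {0,1,3,5,7,8}→1  {1,3,5,7,8,9}→6  {2,4,6,7,8,9}→15  {3,5,6,7,8,9}→15  {4,5,6,7,8,9}→20
  7 left: {0,1,3,5,7,8,9}→7  {1,3,5,6,7,8,9}→21  {2,4,5,6,7,8,9}→35  {3,4,5,6,7,8,9}→35
  8 left: {0,1,3,5,6,7,8,9}→28  {1,3,4,5,6,7,8,9}→56  {2,3,4,5,6,7,8,9}→70
  placing 0:b first → 126 extensions
  placing 2:a first → 84 extensions
total linear extensions = 210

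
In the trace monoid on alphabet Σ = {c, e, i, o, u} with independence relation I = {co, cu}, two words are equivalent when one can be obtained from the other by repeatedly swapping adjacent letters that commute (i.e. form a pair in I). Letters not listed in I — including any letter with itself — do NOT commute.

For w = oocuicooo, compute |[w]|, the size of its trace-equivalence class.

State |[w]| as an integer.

16

drop 0:o onto floor
drop 1:o onto {0:o}
drop 2:c onto floor
drop 3:u onto {1:o}
drop 4:i onto {2:c, 3:u}
drop 5:c onto {4:i}
drop 6:o onto {4:i}
drop 7:o onto {6:o}
drop 8:o onto {7:o}
ground layer = {0:o, 2:c}
drop-orders for the pieces not yet dropped (sum over which currently-grounded one goes next):
  1 to go: {5} 1  {8} 1
  2 to go: {5,8} 2  {7,8} 1
  3 to go: {5,7,8} 3  {6,7,8} 1
  4 to go: {5,6,7,8} 4
  5 to go: {4,5,6,7,8} 4
  6 to go: {2,4,5,6,7,8} 4  {3,4,5,6,7,8} 4
  7 to go: {1,3,4,5,6,7,8} 4  {2,3,4,5,6,7,8} 8
  if 0:o drops first: 12 orders
  if 2:c drops first: 4 orders
heap linearizations: 16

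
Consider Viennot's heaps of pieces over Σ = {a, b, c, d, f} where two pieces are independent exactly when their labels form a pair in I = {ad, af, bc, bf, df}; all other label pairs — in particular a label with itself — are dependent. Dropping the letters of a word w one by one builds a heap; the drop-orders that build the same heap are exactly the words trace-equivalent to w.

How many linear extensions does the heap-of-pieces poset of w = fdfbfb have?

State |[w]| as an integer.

#0=f has no predecessor
#1=d has no predecessor
#2=f depends on [0:f]
#3=b depends on [1:d]
#4=f depends on [2:f]
#5=b depends on [3:b]
sources: [0:f, 1:d]
N(rest) = Σ N(rest − s) over sources s of rest; N(one piece) = 1:
  size 1 → [4]=1  [5]=1
  size 2 → [2,4]=1  [3,5]=1  [4,5]=2
  size 3 → [0,2,4]=1  [1,3,5]=1  [2,4,5]=3  [3,4,5]=3
  size 4 → [0,2,4,5]=4  [1,3,4,5]=4  [2,3,4,5]=6
  first=0(f) contributes 10
  first=1(d) contributes 10
|[w]| = 20

20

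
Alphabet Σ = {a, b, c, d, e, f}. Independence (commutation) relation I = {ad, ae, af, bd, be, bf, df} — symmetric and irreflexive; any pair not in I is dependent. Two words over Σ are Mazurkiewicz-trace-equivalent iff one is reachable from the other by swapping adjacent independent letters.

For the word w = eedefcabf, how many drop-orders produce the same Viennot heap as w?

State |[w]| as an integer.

3

#0=e has no predecessor
#1=e depends on [0:e]
#2=d depends on [1:e]
#3=e depends on [2:d]
#4=f depends on [3:e]
#5=c depends on [4:f]
#6=a depends on [5:c]
#7=b depends on [6:a]
#8=f depends on [5:c]
sources: [0:e]
N(rest) = Σ N(rest − s) over sources s of rest; N(one piece) = 1:
  size 1 → [7]=1  [8]=1
  size 2 → [6,7]=1  [7,8]=2
  size 3 → [6,7,8]=3
  size 4 → [5,6,7,8]=3
  size 5 → [4,5,6,7,8]=3
  size 6 → [3,4,5,6,7,8]=3
  size 7 → [2,3,4,5,6,7,8]=3
  first=0(e) contributes 3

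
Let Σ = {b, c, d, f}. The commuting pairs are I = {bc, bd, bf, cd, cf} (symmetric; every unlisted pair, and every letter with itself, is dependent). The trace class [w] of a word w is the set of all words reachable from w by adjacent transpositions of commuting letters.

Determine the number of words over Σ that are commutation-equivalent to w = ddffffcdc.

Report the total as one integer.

36

piece 0:d — minimal
piece 1:d rests on {0:d}
piece 2:f rests on {1:d}
piece 3:f rests on {2:f}
piece 4:f rests on {3:f}
piece 5:f rests on {4:f}
piece 6:c — minimal
piece 7:d rests on {5:f}
piece 8:c rests on {6:c}
minimal pieces: {0:d, 6:c}
ways to finish when only these pieces remain (= sum over removing one remaining piece with nothing left below it):
  1 left: {7}→1  {8}→1
  2 left: {5,7}→1  {6,8}→1  {7,8}→2
  3 left: {4,5,7}→1  {5,7,8}→3  {6,7,8}→3
  4 left: {3,4,5,7}→1  {4,5,7,8}→4  {5,6,7,8}→6
  5 left: {2,3,4,5,7}→1  {3,4,5,7,8}→5  {4,5,6,7,8}→10
  6 left: {1,2,3,4,5,7}→1  {2,3,4,5,7,8}→6  {3,4,5,6,7,8}→15
  7 left: {0,1,2,3,4,5,7}→1  {1,2,3,4,5,7,8}→7  {2,3,4,5,6,7,8}→21
  placing 0:d first → 28 extensions
  placing 6:c first → 8 extensions
total linear extensions = 36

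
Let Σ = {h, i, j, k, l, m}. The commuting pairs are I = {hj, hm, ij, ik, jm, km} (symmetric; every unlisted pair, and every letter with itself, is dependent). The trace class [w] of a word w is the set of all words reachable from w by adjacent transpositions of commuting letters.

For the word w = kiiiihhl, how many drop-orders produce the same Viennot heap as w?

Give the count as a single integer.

5

0(k) covers ∅
1(i) covers ∅
2(i) covers 1:i
3(i) covers 2:i
4(i) covers 3:i
5(h) covers 0:k, 4:i
6(h) covers 5:h
7(l) covers 6:h
floor of heap: 0:k, 1:i
completions by unplaced set U, small U first (add the entries for U minus each lowest piece of U):
  |U|=1: {7}:1
  |U|=2: {6,7}:1
  |U|=3: {5,6,7}:1
  |U|=4: {0,5,6,7}:1  {4,5,6,7}:1
  |U|=5: {0,4,5,6,7}:2  {3,4,5,6,7}:1
  |U|=6: {0,3,4,5,6,7}:3  {2,3,4,5,6,7}:1
  start at 0(k): 1
  start at 1(i): 4
sum over floor = 5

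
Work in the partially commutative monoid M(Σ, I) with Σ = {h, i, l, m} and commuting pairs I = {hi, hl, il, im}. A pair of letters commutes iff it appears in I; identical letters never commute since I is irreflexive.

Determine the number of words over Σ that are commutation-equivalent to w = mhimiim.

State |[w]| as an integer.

35

drop 0:m onto floor
drop 1:h onto {0:m}
drop 2:i onto floor
drop 3:m onto {1:h}
drop 4:i onto {2:i}
drop 5:i onto {4:i}
drop 6:m onto {3:m}
ground layer = {0:m, 2:i}
drop-orders for the pieces not yet dropped (sum over which currently-grounded one goes next):
  1 to go: {5} 1  {6} 1
  2 to go: {3,6} 1  {4,5} 1  {5,6} 2
  3 to go: {1,3,6} 1  {2,4,5} 1  {3,5,6} 3  {4,5,6} 3
  4 to go: {0,1,3,6} 1  {1,3,5,6} 4  {2,4,5,6} 4  {3,4,5,6} 6
  5 to go: {0,1,3,5,6} 5  {1,3,4,5,6} 10  {2,3,4,5,6} 10
  if 0:m drops first: 20 orders
  if 2:i drops first: 15 orders
heap linearizations: 35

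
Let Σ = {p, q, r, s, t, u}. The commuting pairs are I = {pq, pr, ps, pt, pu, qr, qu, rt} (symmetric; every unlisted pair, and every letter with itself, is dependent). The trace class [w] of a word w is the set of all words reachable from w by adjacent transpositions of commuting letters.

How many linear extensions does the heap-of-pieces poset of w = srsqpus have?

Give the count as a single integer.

14

piece 0:s — minimal
piece 1:r rests on {0:s}
piece 2:s rests on {1:r}
piece 3:q rests on {2:s}
piece 4:p — minimal
piece 5:u rests on {2:s}
piece 6:s rests on {3:q, 5:u}
minimal pieces: {0:s, 4:p}
ways to finish when only these pieces remain (= sum over removing one remaining piece with nothing left below it):
  1 left: {4}→1  {6}→1
  2 left: {3,6}→1  {4,6}→2  {5,6}→1
  3 left: {3,4,6}→3  {3,5,6}→2  {4,5,6}→3
  4 left: {2,3,5,6}→2  {3,4,5,6}→8
  5 left: {1,2,3,5,6}→2  {2,3,4,5,6}→10
  placing 0:s first → 12 extensions
  placing 4:p first → 2 extensions
total linear extensions = 14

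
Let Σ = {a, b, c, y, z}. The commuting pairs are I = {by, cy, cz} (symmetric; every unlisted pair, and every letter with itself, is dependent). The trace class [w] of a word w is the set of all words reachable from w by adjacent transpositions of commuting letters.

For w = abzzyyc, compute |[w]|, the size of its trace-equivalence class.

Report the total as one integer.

0(a) covers ∅
1(b) covers 0:a
2(z) covers 1:b
3(z) covers 2:z
4(y) covers 3:z
5(y) covers 4:y
6(c) covers 1:b
floor of heap: 0:a
completions by unplaced set U, small U first (add the entries for U minus each lowest piece of U):
  |U|=1: {5}:1  {6}:1
  |U|=2: {4,5}:1  {5,6}:2
  |U|=3: {3,4,5}:1  {4,5,6}:3
  |U|=4: {2,3,4,5}:1  {3,4,5,6}:4
  |U|=5: {2,3,4,5,6}:5
  start at 0(a): 5

5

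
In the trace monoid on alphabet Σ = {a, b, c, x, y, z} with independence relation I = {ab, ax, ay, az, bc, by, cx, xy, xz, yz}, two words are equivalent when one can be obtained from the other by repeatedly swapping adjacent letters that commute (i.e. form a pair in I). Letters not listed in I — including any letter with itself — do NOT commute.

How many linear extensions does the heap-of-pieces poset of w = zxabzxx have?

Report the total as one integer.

42

0(z) covers ∅
1(x) covers ∅
2(a) covers ∅
3(b) covers 0:z, 1:x
4(z) covers 3:b
5(x) covers 3:b
6(x) covers 5:x
floor of heap: 0:z, 1:x, 2:a
completions by unplaced set U, small U first (add the entries for U minus each lowest piece of U):
  |U|=1: {2}:1  {4}:1  {6}:1
  |U|=2: {2,4}:2  {2,6}:2  {4,6}:2  {5,6}:1
  |U|=3: {2,4,6}:6  {2,5,6}:3  {4,5,6}:3
  |U|=4: {2,4,5,6}:12  {3,4,5,6}:3
  |U|=5: {0,3,4,5,6}:3  {1,3,4,5,6}:3  {2,3,4,5,6}:15
  start at 0(z): 18
  start at 1(x): 18
  start at 2(a): 6
sum over floor = 42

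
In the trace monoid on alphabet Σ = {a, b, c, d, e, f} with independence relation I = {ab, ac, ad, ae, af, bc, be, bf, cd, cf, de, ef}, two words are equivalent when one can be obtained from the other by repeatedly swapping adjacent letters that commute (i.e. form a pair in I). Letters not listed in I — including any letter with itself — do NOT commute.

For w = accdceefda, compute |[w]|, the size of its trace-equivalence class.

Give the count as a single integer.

piece 0:a — minimal
piece 1:c — minimal
piece 2:c rests on {1:c}
piece 3:d — minimal
piece 4:c rests on {2:c}
piece 5:e rests on {4:c}
piece 6:e rests on {5:e}
piece 7:f rests on {3:d}
piece 8:d rests on {7:f}
piece 9:a rests on {0:a}
minimal pieces: {0:a, 1:c, 3:d}
ways to finish when only these pieces remain (= sum over removing one remaining piece with nothing left below it):
  1 left: {6}→1  {8}→1  {9}→1
  2 left: {0,9}→1  {5,6}→1  {6,8}→2  {6,9}→2  {7,8}→1  {8,9}→2
  3 left: {0,6,9}→3  {0,8,9}→3  {3,7,8}→1  {4,5,6}→1  {5,6,8}→3  {5,6,9}→3  {6,7,8}→3  {6,8,9}→6  {7,8,9}→3
  4 left: {0,5,6,9}→6  {0,6,8,9}→12  {0,7,8,9}→6  {2,4,5,6}→1  {3,6,7,8}→4  {3,7,8,9}→4  {4,5,6,8}→4  {4,5,6,9}→4  {5,6,7,8}→6  {5,6,8,9}→12  {6,7,8,9}→12
  5 left: {0,3,7,8,9}→10  {0,4,5,6,9}→10  {0,5,6,8,9}→30  {0,6,7,8,9}→30  {1,2,4,5,6}→1  {2,4,5,6,8}→5  {2,4,5,6,9}→5  {3,5,6,7,8}→10  {3,6,7,8,9}→20  {4,5,6,7,8}→10  {4,5,6,8,9}→20  {5,6,7,8,9}→30
  6 left: {0,2,4,5,6,9}→15  {0,3,6,7,8,9}→60  {0,4,5,6,8,9}→60  {0,5,6,7,8,9}→90  {1,2,4,5,6,8}→6  {1,2,4,5,6,9}→6  {2,4,5,6,7,8}→15  {2,4,5,6,8,9}→30  {3,4,5,6,7,8}→20  {3,5,6,7,8,9}→60  {4,5,6,7,8,9}→60
  7 left: {0,1,2,4,5,6,9}→21  {0,2,4,5,6,8,9}→105  {0,3,5,6,7,8,9}→210  {0,4,5,6,7,8,9}→210  {1,2,4,5,6,7,8}→21  {1,2,4,5,6,8,9}→42  {2,3,4,5,6,7,8}→35  {2,4,5,6,7,8,9}→105  {3,4,5,6,7,8,9}→140
  8 left: {0,1,2,4,5,6,8,9}→168  {0,2,4,5,6,7,8,9}→420  {0,3,4,5,6,7,8,9}→560  {1,2,3,4,5,6,7,8}→56  {1,2,4,5,6,7,8,9}→168  {2,3,4,5,6,7,8,9}→280
  placing 0:a first → 504 extensions
  placing 1:c first → 1260 extensions
  placing 3:d first → 756 extensions
total linear extensions = 2520

2520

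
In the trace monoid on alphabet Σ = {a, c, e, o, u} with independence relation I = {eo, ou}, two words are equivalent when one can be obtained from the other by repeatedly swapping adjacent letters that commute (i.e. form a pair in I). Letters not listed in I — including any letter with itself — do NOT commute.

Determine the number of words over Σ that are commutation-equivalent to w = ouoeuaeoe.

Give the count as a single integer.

drop 0:o onto floor
drop 1:u onto floor
drop 2:o onto {0:o}
drop 3:e onto {1:u}
drop 4:u onto {3:e}
drop 5:a onto {2:o, 4:u}
drop 6:e onto {5:a}
drop 7:o onto {5:a}
drop 8:e onto {6:e}
ground layer = {0:o, 1:u}
drop-orders for the pieces not yet dropped (sum over which currently-grounded one goes next):
  1 to go: {7} 1  {8} 1
  2 to go: {6,8} 1  {7,8} 2
  3 to go: {6,7,8} 3
  4 to go: {5,6,7,8} 3
  5 to go: {2,5,6,7,8} 3  {4,5,6,7,8} 3
  6 to go: {0,2,5,6,7,8} 3  {2,4,5,6,7,8} 6  {3,4,5,6,7,8} 3
  7 to go: {0,2,4,5,6,7,8} 9  {1,3,4,5,6,7,8} 3  {2,3,4,5,6,7,8} 9
  if 0:o drops first: 12 orders
  if 1:u drops first: 18 orders
heap linearizations: 30

30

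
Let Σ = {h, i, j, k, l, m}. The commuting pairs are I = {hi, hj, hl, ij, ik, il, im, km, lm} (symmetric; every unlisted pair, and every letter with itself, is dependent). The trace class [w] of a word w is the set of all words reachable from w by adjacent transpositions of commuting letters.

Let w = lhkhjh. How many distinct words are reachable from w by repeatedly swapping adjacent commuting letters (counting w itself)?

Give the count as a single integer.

drop 0:l onto floor
drop 1:h onto floor
drop 2:k onto {0:l, 1:h}
drop 3:h onto {2:k}
drop 4:j onto {2:k}
drop 5:h onto {3:h}
ground layer = {0:l, 1:h}
drop-orders for the pieces not yet dropped (sum over which currently-grounded one goes next):
  1 to go: {4} 1  {5} 1
  2 to go: {3,5} 1  {4,5} 2
  3 to go: {3,4,5} 3
  4 to go: {2,3,4,5} 3
  if 0:l drops first: 3 orders
  if 1:h drops first: 3 orders
heap linearizations: 6

6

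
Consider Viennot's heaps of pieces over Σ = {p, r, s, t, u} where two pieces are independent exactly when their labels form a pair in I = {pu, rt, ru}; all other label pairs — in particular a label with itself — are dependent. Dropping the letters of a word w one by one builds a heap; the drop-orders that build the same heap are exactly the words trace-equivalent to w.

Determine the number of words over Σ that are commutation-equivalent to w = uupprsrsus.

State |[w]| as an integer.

drop 0:u onto floor
drop 1:u onto {0:u}
drop 2:p onto floor
drop 3:p onto {2:p}
drop 4:r onto {3:p}
drop 5:s onto {1:u, 4:r}
drop 6:r onto {5:s}
drop 7:s onto {6:r}
drop 8:u onto {7:s}
drop 9:s onto {8:u}
ground layer = {0:u, 2:p}
drop-orders for the pieces not yet dropped (sum over which currently-grounded one goes next):
  1 to go: {9} 1
  2 to go: {8,9} 1
  3 to go: {7,8,9} 1
  4 to go: {6,7,8,9} 1
  5 to go: {5,6,7,8,9} 1
  6 to go: {1,5,6,7,8,9} 1  {4,5,6,7,8,9} 1
  7 to go: {0,1,5,6,7,8,9} 1  {1,4,5,6,7,8,9} 2  {3,4,5,6,7,8,9} 1
  8 to go: {0,1,4,5,6,7,8,9} 3  {1,3,4,5,6,7,8,9} 3  {2,3,4,5,6,7,8,9} 1
  if 0:u drops first: 4 orders
  if 2:p drops first: 6 orders
heap linearizations: 10

10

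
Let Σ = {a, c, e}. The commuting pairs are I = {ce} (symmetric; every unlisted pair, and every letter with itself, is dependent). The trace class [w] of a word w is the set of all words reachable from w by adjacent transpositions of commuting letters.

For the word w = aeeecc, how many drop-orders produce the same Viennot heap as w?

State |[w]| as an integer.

10

drop 0:a onto floor
drop 1:e onto {0:a}
drop 2:e onto {1:e}
drop 3:e onto {2:e}
drop 4:c onto {0:a}
drop 5:c onto {4:c}
ground layer = {0:a}
drop-orders for the pieces not yet dropped (sum over which currently-grounded one goes next):
  1 to go: {3} 1  {5} 1
  2 to go: {2,3} 1  {3,5} 2  {4,5} 1
  3 to go: {1,2,3} 1  {2,3,5} 3  {3,4,5} 3
  4 to go: {1,2,3,5} 4  {2,3,4,5} 6
  if 0:a drops first: 10 orders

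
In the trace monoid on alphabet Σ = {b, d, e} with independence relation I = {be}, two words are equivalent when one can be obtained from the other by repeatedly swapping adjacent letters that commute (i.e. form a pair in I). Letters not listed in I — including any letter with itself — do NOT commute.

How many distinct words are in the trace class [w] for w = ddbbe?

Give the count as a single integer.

3

piece 0:d — minimal
piece 1:d rests on {0:d}
piece 2:b rests on {1:d}
piece 3:b rests on {2:b}
piece 4:e rests on {1:d}
minimal pieces: {0:d}
ways to finish when only these pieces remain (= sum over removing one remaining piece with nothing left below it):
  1 left: {3}→1  {4}→1
  2 left: {2,3}→1  {3,4}→2
  3 left: {2,3,4}→3
  placing 0:d first → 3 extensions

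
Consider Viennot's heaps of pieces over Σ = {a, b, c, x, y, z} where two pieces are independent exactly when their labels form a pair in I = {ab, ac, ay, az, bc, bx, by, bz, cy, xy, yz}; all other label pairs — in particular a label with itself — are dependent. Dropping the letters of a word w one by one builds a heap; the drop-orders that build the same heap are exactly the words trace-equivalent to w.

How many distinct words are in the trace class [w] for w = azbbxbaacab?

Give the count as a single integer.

2640

#0=a has no predecessor
#1=z has no predecessor
#2=b has no predecessor
#3=b depends on [2:b]
#4=x depends on [0:a, 1:z]
#5=b depends on [3:b]
#6=a depends on [4:x]
#7=a depends on [6:a]
#8=c depends on [4:x]
#9=a depends on [7:a]
#10=b depends on [5:b]
sources: [0:a, 1:z, 2:b]
N(rest) = Σ N(rest − s) over sources s of rest; N(one piece) = 1:
  size 1 → [8]=1  [9]=1  [10]=1
  size 2 → [5,10]=1  [7,9]=1  [8,9]=2  [8,10]=2  [9,10]=2
  size 3 → [3,5,10]=1  [5,8,10]=3  [5,9,10]=3  [6,7,9]=1  [7,8,9]=3  [7,9,10]=3  [8,9,10]=6
  size 4 → [2,3,5,10]=1  [3,5,8,10]=4  [3,5,9,10]=4  [5,7,9,10]=6  [5,8,9,10]=12  [6,7,8,9]=4  [6,7,9,10]=4  [7,8,9,10]=12
  size 5 → [2,3,5,8,10]=5  [2,3,5,9,10]=5  [3,5,7,9,10]=10  [3,5,8,9,10]=20  [4,6,7,8,9]=4  [5,6,7,9,10]=10  [5,7,8,9,10]=30  [6,7,8,9,10]=20
  size 6 → [0,4,6,7,8,9]=4  [1,4,6,7,8,9]=4  [2,3,5,7,9,10]=15  [2,3,5,8,9,10]=30  [3,5,6,7,9,10]=20  [3,5,7,8,9,10]=60  [4,6,7,8,9,10]=24  [5,6,7,8,9,10]=60
  size 7 → [0,1,4,6,7,8,9]=8  [0,4,6,7,8,9,10]=28  [1,4,6,7,8,9,10]=28  [2,3,5,6,7,9,10]=35  [2,3,5,7,8,9,10]=105  [3,5,6,7,8,9,10]=140  [4,5,6,7,8,9,10]=84
  size 8 → [0,1,4,6,7,8,9,10]=64  [0,4,5,6,7,8,9,10]=112  [1,4,5,6,7,8,9,10]=112  [2,3,5,6,7,8,9,10]=280  [3,4,5,6,7,8,9,10]=224
  size 9 → [0,1,4,5,6,7,8,9,10]=288  [0,3,4,5,6,7,8,9,10]=336  [1,3,4,5,6,7,8,9,10]=336  [2,3,4,5,6,7,8,9,10]=504
  first=0(a) contributes 840
  first=1(z) contributes 840
  first=2(b) contributes 960
|[w]| = 2640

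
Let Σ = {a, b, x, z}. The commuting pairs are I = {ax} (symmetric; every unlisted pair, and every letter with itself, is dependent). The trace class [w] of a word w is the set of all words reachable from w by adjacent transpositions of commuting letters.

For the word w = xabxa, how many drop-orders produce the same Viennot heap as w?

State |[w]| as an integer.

#0=x has no predecessor
#1=a has no predecessor
#2=b depends on [0:x, 1:a]
#3=x depends on [2:b]
#4=a depends on [2:b]
sources: [0:x, 1:a]
N(rest) = Σ N(rest − s) over sources s of rest; N(one piece) = 1:
  size 1 → [3]=1  [4]=1
  size 2 → [3,4]=2
  size 3 → [2,3,4]=2
  first=0(x) contributes 2
  first=1(a) contributes 2
|[w]| = 4

4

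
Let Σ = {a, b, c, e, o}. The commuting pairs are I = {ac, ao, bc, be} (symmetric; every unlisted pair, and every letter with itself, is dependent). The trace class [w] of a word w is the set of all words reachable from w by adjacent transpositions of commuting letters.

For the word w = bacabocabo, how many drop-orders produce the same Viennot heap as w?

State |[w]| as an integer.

0(b) covers ∅
1(a) covers 0:b
2(c) covers ∅
3(a) covers 1:a
4(b) covers 3:a
5(o) covers 2:c, 4:b
6(c) covers 5:o
7(a) covers 4:b
8(b) covers 5:o, 7:a
9(o) covers 6:c, 8:b
floor of heap: 0:b, 2:c
completions by unplaced set U, small U first (add the entries for U minus each lowest piece of U):
  |U|=1: {9}:1
  |U|=2: {6,9}:1  {8,9}:1
  |U|=3: {6,8,9}:2  {7,8,9}:1
  |U|=4: {5,6,8,9}:2  {6,7,8,9}:3
  |U|=5: {2,5,6,8,9}:2  {5,6,7,8,9}:5
  |U|=6: {2,5,6,7,8,9}:7  {4,5,6,7,8,9}:5
  |U|=7: {2,4,5,6,7,8,9}:12  {3,4,5,6,7,8,9}:5
  |U|=8: {1,3,4,5,6,7,8,9}:5  {2,3,4,5,6,7,8,9}:17
  start at 0(b): 22
  start at 2(c): 5
sum over floor = 27

27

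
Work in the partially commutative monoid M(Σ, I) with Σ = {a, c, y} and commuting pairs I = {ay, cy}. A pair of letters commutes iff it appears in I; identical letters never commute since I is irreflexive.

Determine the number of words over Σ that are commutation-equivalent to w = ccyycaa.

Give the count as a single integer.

#0=c has no predecessor
#1=c depends on [0:c]
#2=y has no predecessor
#3=y depends on [2:y]
#4=c depends on [1:c]
#5=a depends on [4:c]
#6=a depends on [5:a]
sources: [0:c, 2:y]
N(rest) = Σ N(rest − s) over sources s of rest; N(one piece) = 1:
  size 1 → [3]=1  [6]=1
  size 2 → [2,3]=1  [3,6]=2  [5,6]=1
  size 3 → [2,3,6]=3  [3,5,6]=3  [4,5,6]=1
  size 4 → [1,4,5,6]=1  [2,3,5,6]=6  [3,4,5,6]=4
  size 5 → [0,1,4,5,6]=1  [1,3,4,5,6]=5  [2,3,4,5,6]=10
  first=0(c) contributes 15
  first=2(y) contributes 6
|[w]| = 21

21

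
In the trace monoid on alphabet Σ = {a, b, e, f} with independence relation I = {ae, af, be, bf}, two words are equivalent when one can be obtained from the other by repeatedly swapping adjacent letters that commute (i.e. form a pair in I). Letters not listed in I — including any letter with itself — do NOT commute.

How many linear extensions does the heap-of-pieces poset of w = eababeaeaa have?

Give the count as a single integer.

120

#0=e has no predecessor
#1=a has no predecessor
#2=b depends on [1:a]
#3=a depends on [2:b]
#4=b depends on [3:a]
#5=e depends on [0:e]
#6=a depends on [4:b]
#7=e depends on [5:e]
#8=a depends on [6:a]
#9=a depends on [8:a]
sources: [0:e, 1:a]
N(rest) = Σ N(rest − s) over sources s of rest; N(one piece) = 1:
  size 1 → [7]=1  [9]=1
  size 2 → [5,7]=1  [7,9]=2  [8,9]=1
  size 3 → [0,5,7]=1  [5,7,9]=3  [6,8,9]=1  [7,8,9]=3
  size 4 → [0,5,7,9]=4  [4,6,8,9]=1  [5,7,8,9]=6  [6,7,8,9]=4
  size 5 → [0,5,7,8,9]=10  [3,4,6,8,9]=1  [4,6,7,8,9]=5  [5,6,7,8,9]=10
  size 6 → [0,5,6,7,8,9]=20  [2,3,4,6,8,9]=1  [3,4,6,7,8,9]=6  [4,5,6,7,8,9]=15
  size 7 → [0,4,5,6,7,8,9]=35  [1,2,3,4,6,8,9]=1  [2,3,4,6,7,8,9]=7  [3,4,5,6,7,8,9]=21
  size 8 → [0,3,4,5,6,7,8,9]=56  [1,2,3,4,6,7,8,9]=8  [2,3,4,5,6,7,8,9]=28
  first=0(e) contributes 36
  first=1(a) contributes 84
|[w]| = 120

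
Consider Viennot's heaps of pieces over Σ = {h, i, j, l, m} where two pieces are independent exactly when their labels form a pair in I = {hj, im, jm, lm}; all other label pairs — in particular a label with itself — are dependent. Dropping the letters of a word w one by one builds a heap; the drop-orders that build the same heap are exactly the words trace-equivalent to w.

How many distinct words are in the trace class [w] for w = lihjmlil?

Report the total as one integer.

#0=l has no predecessor
#1=i depends on [0:l]
#2=h depends on [1:i]
#3=j depends on [1:i]
#4=m depends on [2:h]
#5=l depends on [2:h, 3:j]
#6=i depends on [5:l]
#7=l depends on [6:i]
sources: [0:l]
N(rest) = Σ N(rest − s) over sources s of rest; N(one piece) = 1:
  size 1 → [4]=1  [7]=1
  size 2 → [4,7]=2  [6,7]=1
  size 3 → [4,6,7]=3  [5,6,7]=1
  size 4 → [3,5,6,7]=1  [4,5,6,7]=4
  size 5 → [2,4,5,6,7]=4  [3,4,5,6,7]=5
  size 6 → [2,3,4,5,6,7]=9
  first=0(l) contributes 9

9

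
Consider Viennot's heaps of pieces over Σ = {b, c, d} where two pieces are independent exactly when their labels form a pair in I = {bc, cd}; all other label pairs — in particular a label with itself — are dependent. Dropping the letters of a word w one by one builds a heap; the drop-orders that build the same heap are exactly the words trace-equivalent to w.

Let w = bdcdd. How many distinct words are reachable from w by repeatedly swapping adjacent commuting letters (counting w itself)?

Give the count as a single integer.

#0=b has no predecessor
#1=d depends on [0:b]
#2=c has no predecessor
#3=d depends on [1:d]
#4=d depends on [3:d]
sources: [0:b, 2:c]
N(rest) = Σ N(rest − s) over sources s of rest; N(one piece) = 1:
  size 1 → [2]=1  [4]=1
  size 2 → [2,4]=2  [3,4]=1
  size 3 → [1,3,4]=1  [2,3,4]=3
  first=0(b) contributes 4
  first=2(c) contributes 1
|[w]| = 5

5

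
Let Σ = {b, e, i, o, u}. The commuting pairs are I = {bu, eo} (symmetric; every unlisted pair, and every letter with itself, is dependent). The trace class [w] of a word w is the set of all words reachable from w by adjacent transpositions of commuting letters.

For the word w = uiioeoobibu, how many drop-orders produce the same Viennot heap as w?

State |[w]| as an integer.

drop 0:u onto floor
drop 1:i onto {0:u}
drop 2:i onto {1:i}
drop 3:o onto {2:i}
drop 4:e onto {2:i}
drop 5:o onto {3:o}
drop 6:o onto {5:o}
drop 7:b onto {4:e, 6:o}
drop 8:i onto {7:b}
drop 9:b onto {8:i}
drop 10:u onto {8:i}
ground layer = {0:u}
drop-orders for the pieces not yet dropped (sum over which currently-grounded one goes next):
  1 to go: {9} 1  {10} 1
  2 to go: {9,10} 2
  3 to go: {8,9,10} 2
  4 to go: {7,8,9,10} 2
  5 to go: {4,7,8,9,10} 2  {6,7,8,9,10} 2
  6 to go: {4,6,7,8,9,10} 4  {5,6,7,8,9,10} 2
  7 to go: {3,5,6,7,8,9,10} 2  {4,5,6,7,8,9,10} 6
  8 to go: {3,4,5,6,7,8,9,10} 8
  9 to go: {2,3,4,5,6,7,8,9,10} 8
  if 0:u drops first: 8 orders

8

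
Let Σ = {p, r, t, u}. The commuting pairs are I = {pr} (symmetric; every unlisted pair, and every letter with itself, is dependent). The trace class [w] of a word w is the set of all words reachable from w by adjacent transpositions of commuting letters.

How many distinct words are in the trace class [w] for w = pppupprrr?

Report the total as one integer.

10

#0=p has no predecessor
#1=p depends on [0:p]
#2=p depends on [1:p]
#3=u depends on [2:p]
#4=p depends on [3:u]
#5=p depends on [4:p]
#6=r depends on [3:u]
#7=r depends on [6:r]
#8=r depends on [7:r]
sources: [0:p]
N(rest) = Σ N(rest − s) over sources s of rest; N(one piece) = 1:
  size 1 → [5]=1  [8]=1
  size 2 → [4,5]=1  [5,8]=2  [7,8]=1
  size 3 → [4,5,8]=3  [5,7,8]=3  [6,7,8]=1
  size 4 → [4,5,7,8]=6  [5,6,7,8]=4
  size 5 → [4,5,6,7,8]=10
  size 6 → [3,4,5,6,7,8]=10
  size 7 → [2,3,4,5,6,7,8]=10
  first=0(p) contributes 10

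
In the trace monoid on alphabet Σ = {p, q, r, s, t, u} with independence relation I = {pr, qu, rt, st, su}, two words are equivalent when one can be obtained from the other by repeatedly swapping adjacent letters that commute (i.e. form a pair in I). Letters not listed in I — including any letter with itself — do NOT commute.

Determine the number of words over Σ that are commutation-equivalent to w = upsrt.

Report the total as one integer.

3

piece 0:u — minimal
piece 1:p rests on {0:u}
piece 2:s rests on {1:p}
piece 3:r rests on {2:s}
piece 4:t rests on {1:p}
minimal pieces: {0:u}
ways to finish when only these pieces remain (= sum over removing one remaining piece with nothing left below it):
  1 left: {3}→1  {4}→1
  2 left: {2,3}→1  {3,4}→2
  3 left: {2,3,4}→3
  placing 0:u first → 3 extensions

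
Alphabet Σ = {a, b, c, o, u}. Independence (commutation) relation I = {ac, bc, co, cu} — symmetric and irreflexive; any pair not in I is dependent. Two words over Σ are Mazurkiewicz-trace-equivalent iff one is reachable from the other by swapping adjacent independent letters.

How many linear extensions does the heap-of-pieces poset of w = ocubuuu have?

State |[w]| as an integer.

7

0(o) covers ∅
1(c) covers ∅
2(u) covers 0:o
3(b) covers 2:u
4(u) covers 3:b
5(u) covers 4:u
6(u) covers 5:u
floor of heap: 0:o, 1:c
completions by unplaced set U, small U first (add the entries for U minus each lowest piece of U):
  |U|=1: {1}:1  {6}:1
  |U|=2: {1,6}:2  {5,6}:1
  |U|=3: {1,5,6}:3  {4,5,6}:1
  |U|=4: {1,4,5,6}:4  {3,4,5,6}:1
  |U|=5: {1,3,4,5,6}:5  {2,3,4,5,6}:1
  start at 0(o): 6
  start at 1(c): 1
sum over floor = 7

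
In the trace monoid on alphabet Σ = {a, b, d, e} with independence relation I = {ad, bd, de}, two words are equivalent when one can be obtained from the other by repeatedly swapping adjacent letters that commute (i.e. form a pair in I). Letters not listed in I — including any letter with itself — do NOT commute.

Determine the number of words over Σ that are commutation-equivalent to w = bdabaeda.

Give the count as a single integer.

28

piece 0:b — minimal
piece 1:d — minimal
piece 2:a rests on {0:b}
piece 3:b rests on {2:a}
piece 4:a rests on {3:b}
piece 5:e rests on {4:a}
piece 6:d rests on {1:d}
piece 7:a rests on {5:e}
minimal pieces: {0:b, 1:d}
ways to finish when only these pieces remain (= sum over removing one remaining piece with nothing left below it):
  1 left: {6}→1  {7}→1
  2 left: {1,6}→1  {5,7}→1  {6,7}→2
  3 left: {1,6,7}→3  {4,5,7}→1  {5,6,7}→3
  4 left: {1,5,6,7}→6  {3,4,5,7}→1  {4,5,6,7}→4
  5 left: {1,4,5,6,7}→10  {2,3,4,5,7}→1  {3,4,5,6,7}→5
  6 left: {0,2,3,4,5,7}→1  {1,3,4,5,6,7}→15  {2,3,4,5,6,7}→6
  placing 0:b first → 21 extensions
  placing 1:d first → 7 extensions
total linear extensions = 28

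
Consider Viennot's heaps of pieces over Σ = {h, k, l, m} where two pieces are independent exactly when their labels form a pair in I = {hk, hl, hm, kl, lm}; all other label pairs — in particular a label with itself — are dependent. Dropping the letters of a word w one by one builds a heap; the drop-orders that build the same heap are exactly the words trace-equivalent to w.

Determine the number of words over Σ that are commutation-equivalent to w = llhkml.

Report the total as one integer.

drop 0:l onto floor
drop 1:l onto {0:l}
drop 2:h onto floor
drop 3:k onto floor
drop 4:m onto {3:k}
drop 5:l onto {1:l}
ground layer = {0:l, 2:h, 3:k}
drop-orders for the pieces not yet dropped (sum over which currently-grounded one goes next):
  1 to go: {2} 1  {4} 1  {5} 1
  2 to go: {1,5} 1  {2,4} 2  {2,5} 2  {3,4} 1  {4,5} 2
  3 to go: {0,1,5} 1  {1,2,5} 3  {1,4,5} 3  {2,3,4} 3  {2,4,5} 6  {3,4,5} 3
  4 to go: {0,1,2,5} 4  {0,1,4,5} 4  {1,2,4,5} 12  {1,3,4,5} 6  {2,3,4,5} 12
  if 0:l drops first: 30 orders
  if 2:h drops first: 10 orders
  if 3:k drops first: 20 orders
heap linearizations: 60

60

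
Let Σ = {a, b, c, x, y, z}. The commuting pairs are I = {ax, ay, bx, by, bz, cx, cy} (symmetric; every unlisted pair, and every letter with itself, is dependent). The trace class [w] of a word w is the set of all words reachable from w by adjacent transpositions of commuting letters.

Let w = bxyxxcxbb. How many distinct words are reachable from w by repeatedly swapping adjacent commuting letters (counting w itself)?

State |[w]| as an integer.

drop 0:b onto floor
drop 1:x onto floor
drop 2:y onto {1:x}
drop 3:x onto {2:y}
drop 4:x onto {3:x}
drop 5:c onto {0:b}
drop 6:x onto {4:x}
drop 7:b onto {5:c}
drop 8:b onto {7:b}
ground layer = {0:b, 1:x}
drop-orders for the pieces not yet dropped (sum over which currently-grounded one goes next):
  1 to go: {6} 1  {8} 1
  2 to go: {4,6} 1  {6,8} 2  {7,8} 1
  3 to go: {3,4,6} 1  {4,6,8} 3  {5,7,8} 1  {6,7,8} 3
  4 to go: {0,5,7,8} 1  {2,3,4,6} 1  {3,4,6,8} 4  {4,6,7,8} 6  {5,6,7,8} 4
  5 to go: {0,5,6,7,8} 5  {1,2,3,4,6} 1  {2,3,4,6,8} 5  {3,4,6,7,8} 10  {4,5,6,7,8} 10
  6 to go: {0,4,5,6,7,8} 15  {1,2,3,4,6,8} 6  {2,3,4,6,7,8} 15  {3,4,5,6,7,8} 20
  7 to go: {0,3,4,5,6,7,8} 35  {1,2,3,4,6,7,8} 21  {2,3,4,5,6,7,8} 35
  if 0:b drops first: 56 orders
  if 1:x drops first: 70 orders
heap linearizations: 126

126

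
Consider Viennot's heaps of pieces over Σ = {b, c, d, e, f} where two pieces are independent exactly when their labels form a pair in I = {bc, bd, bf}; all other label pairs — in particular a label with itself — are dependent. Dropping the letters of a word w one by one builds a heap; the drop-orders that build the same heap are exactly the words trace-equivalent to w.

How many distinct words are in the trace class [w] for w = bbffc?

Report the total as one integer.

10

#0=b has no predecessor
#1=b depends on [0:b]
#2=f has no predecessor
#3=f depends on [2:f]
#4=c depends on [3:f]
sources: [0:b, 2:f]
N(rest) = Σ N(rest − s) over sources s of rest; N(one piece) = 1:
  size 1 → [1]=1  [4]=1
  size 2 → [0,1]=1  [1,4]=2  [3,4]=1
  size 3 → [0,1,4]=3  [1,3,4]=3  [2,3,4]=1
  first=0(b) contributes 4
  first=2(f) contributes 6
|[w]| = 10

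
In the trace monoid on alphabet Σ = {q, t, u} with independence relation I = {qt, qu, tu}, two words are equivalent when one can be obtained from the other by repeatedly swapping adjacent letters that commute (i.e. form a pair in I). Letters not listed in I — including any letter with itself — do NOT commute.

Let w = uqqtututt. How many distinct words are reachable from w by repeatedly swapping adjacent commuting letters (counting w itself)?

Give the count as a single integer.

1260

0(u) covers ∅
1(q) covers ∅
2(q) covers 1:q
3(t) covers ∅
4(u) covers 0:u
5(t) covers 3:t
6(u) covers 4:u
7(t) covers 5:t
8(t) covers 7:t
floor of heap: 0:u, 1:q, 3:t
completions by unplaced set U, small U first (add the entries for U minus each lowest piece of U):
  |U|=1: {2}:1  {6}:1  {8}:1
  |U|=2: {1,2}:1  {2,6}:2  {2,8}:2  {4,6}:1  {6,8}:2  {7,8}:1
  |U|=3: {0,4,6}:1  {1,2,6}:3  {1,2,8}:3  {2,4,6}:3  {2,6,8}:6  {2,7,8}:3  {4,6,8}:3  {5,7,8}:1  {6,7,8}:3
  |U|=4: {0,2,4,6}:4  {0,4,6,8}:4  {1,2,4,6}:6  {1,2,6,8}:12  {1,2,7,8}:6  {2,4,6,8}:12  {2,5,7,8}:4  {2,6,7,8}:12  {3,5,7,8}:1  {4,6,7,8}:6  {5,6,7,8}:4
  |U|=5: {0,1,2,4,6}:10  {0,2,4,6,8}:20  {0,4,6,7,8}:10  {1,2,4,6,8}:30  {1,2,5,7,8}:10  {1,2,6,7,8}:30  {2,3,5,7,8}:5  {2,4,6,7,8}:30  {2,5,6,7,8}:20  {3,5,6,7,8}:5  {4,5,6,7,8}:10
  |U|=6: {0,1,2,4,6,8}:60  {0,2,4,6,7,8}:60  {0,4,5,6,7,8}:20  {1,2,3,5,7,8}:15  {1,2,4,6,7,8}:90  {1,2,5,6,7,8}:60  {2,3,5,6,7,8}:30  {2,4,5,6,7,8}:60  {3,4,5,6,7,8}:15
  |U|=7: {0,1,2,4,6,7,8}:210  {0,2,4,5,6,7,8}:140  {0,3,4,5,6,7,8}:35  {1,2,3,5,6,7,8}:105  {1,2,4,5,6,7,8}:210  {2,3,4,5,6,7,8}:105
  start at 0(u): 420
  start at 1(q): 280
  start at 3(t): 560
sum over floor = 1260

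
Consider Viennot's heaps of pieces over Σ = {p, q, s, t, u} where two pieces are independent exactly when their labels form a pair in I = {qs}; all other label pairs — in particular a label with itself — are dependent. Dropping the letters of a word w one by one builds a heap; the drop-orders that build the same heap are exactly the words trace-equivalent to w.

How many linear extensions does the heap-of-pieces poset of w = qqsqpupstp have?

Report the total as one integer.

piece 0:q — minimal
piece 1:q rests on {0:q}
piece 2:s — minimal
piece 3:q rests on {1:q}
piece 4:p rests on {2:s, 3:q}
piece 5:u rests on {4:p}
piece 6:p rests on {5:u}
piece 7:s rests on {6:p}
piece 8:t rests on {7:s}
piece 9:p rests on {8:t}
minimal pieces: {0:q, 2:s}
ways to finish when only these pieces remain (= sum over removing one remaining piece with nothing left below it):
  1 left: {9}→1
  2 left: {8,9}→1
  3 left: {7,8,9}→1
  4 left: {6,7,8,9}→1
  5 left: {5,6,7,8,9}→1
  6 left: {4,5,6,7,8,9}→1
  7 left: {2,4,5,6,7,8,9}→1  {3,4,5,6,7,8,9}→1
  8 left: {1,3,4,5,6,7,8,9}→1  {2,3,4,5,6,7,8,9}→2
  placing 0:q first → 3 extensions
  placing 2:s first → 1 extensions
total linear extensions = 4

4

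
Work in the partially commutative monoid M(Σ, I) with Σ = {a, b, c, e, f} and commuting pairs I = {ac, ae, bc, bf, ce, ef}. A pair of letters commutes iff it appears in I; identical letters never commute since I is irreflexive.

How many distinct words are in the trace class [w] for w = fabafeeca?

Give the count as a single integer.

#0=f has no predecessor
#1=a depends on [0:f]
#2=b depends on [1:a]
#3=a depends on [2:b]
#4=f depends on [3:a]
#5=e depends on [2:b]
#6=e depends on [5:e]
#7=c depends on [4:f]
#8=a depends on [4:f]
sources: [0:f]
N(rest) = Σ N(rest − s) over sources s of rest; N(one piece) = 1:
  size 1 → [6]=1  [7]=1  [8]=1
  size 2 → [5,6]=1  [6,7]=2  [6,8]=2  [7,8]=2
  size 3 → [4,7,8]=2  [5,6,7]=3  [5,6,8]=3  [6,7,8]=6
  size 4 → [3,4,7,8]=2  [4,6,7,8]=8  [5,6,7,8]=12
  size 5 → [3,4,6,7,8]=10  [4,5,6,7,8]=20
  size 6 → [3,4,5,6,7,8]=30
  size 7 → [2,3,4,5,6,7,8]=30
  first=0(f) contributes 30

30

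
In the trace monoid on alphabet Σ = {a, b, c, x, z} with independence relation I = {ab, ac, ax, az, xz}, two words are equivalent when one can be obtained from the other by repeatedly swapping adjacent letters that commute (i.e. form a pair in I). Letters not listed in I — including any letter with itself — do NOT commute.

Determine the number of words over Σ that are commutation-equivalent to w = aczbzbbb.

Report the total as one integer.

8

0(a) covers ∅
1(c) covers ∅
2(z) covers 1:c
3(b) covers 2:z
4(z) covers 3:b
5(b) covers 4:z
6(b) covers 5:b
7(b) covers 6:b
floor of heap: 0:a, 1:c
completions by unplaced set U, small U first (add the entries for U minus each lowest piece of U):
  |U|=1: {0}:1  {7}:1
  |U|=2: {0,7}:2  {6,7}:1
  |U|=3: {0,6,7}:3  {5,6,7}:1
  |U|=4: {0,5,6,7}:4  {4,5,6,7}:1
  |U|=5: {0,4,5,6,7}:5  {3,4,5,6,7}:1
  |U|=6: {0,3,4,5,6,7}:6  {2,3,4,5,6,7}:1
  start at 0(a): 1
  start at 1(c): 7
sum over floor = 8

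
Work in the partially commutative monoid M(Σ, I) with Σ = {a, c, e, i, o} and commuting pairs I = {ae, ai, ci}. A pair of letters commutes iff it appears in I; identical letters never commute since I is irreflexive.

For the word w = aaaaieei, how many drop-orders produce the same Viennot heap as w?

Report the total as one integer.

70

0(a) covers ∅
1(a) covers 0:a
2(a) covers 1:a
3(a) covers 2:a
4(i) covers ∅
5(e) covers 4:i
6(e) covers 5:e
7(i) covers 6:e
floor of heap: 0:a, 4:i
completions by unplaced set U, small U first (add the entries for U minus each lowest piece of U):
  |U|=1: {3}:1  {7}:1
  |U|=2: {2,3}:1  {3,7}:2  {6,7}:1
  |U|=3: {1,2,3}:1  {2,3,7}:3  {3,6,7}:3  {5,6,7}:1
  |U|=4: {0,1,2,3}:1  {1,2,3,7}:4  {2,3,6,7}:6  {3,5,6,7}:4  {4,5,6,7}:1
  |U|=5: {0,1,2,3,7}:5  {1,2,3,6,7}:10  {2,3,5,6,7}:10  {3,4,5,6,7}:5
  |U|=6: {0,1,2,3,6,7}:15  {1,2,3,5,6,7}:20  {2,3,4,5,6,7}:15
  start at 0(a): 35
  start at 4(i): 35
sum over floor = 70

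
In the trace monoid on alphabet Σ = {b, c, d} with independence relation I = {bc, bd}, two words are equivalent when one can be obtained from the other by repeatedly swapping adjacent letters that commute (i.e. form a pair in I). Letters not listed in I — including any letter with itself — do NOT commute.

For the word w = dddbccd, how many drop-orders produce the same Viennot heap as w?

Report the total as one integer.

0(d) covers ∅
1(d) covers 0:d
2(d) covers 1:d
3(b) covers ∅
4(c) covers 2:d
5(c) covers 4:c
6(d) covers 5:c
floor of heap: 0:d, 3:b
completions by unplaced set U, small U first (add the entries for U minus each lowest piece of U):
  |U|=1: {3}:1  {6}:1
  |U|=2: {3,6}:2  {5,6}:1
  |U|=3: {3,5,6}:3  {4,5,6}:1
  |U|=4: {2,4,5,6}:1  {3,4,5,6}:4
  |U|=5: {1,2,4,5,6}:1  {2,3,4,5,6}:5
  start at 0(d): 6
  start at 3(b): 1
sum over floor = 7

7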